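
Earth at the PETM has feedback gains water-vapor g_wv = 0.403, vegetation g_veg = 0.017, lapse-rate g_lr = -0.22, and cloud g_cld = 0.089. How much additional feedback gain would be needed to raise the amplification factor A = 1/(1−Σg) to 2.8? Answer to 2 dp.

0.35

Current total gain = 0.289.
Target gain for A = 2.8: g* = 1 − 1/2.8 = 0.6429.
Additional gain needed = 0.6429 − 0.289 = 0.35.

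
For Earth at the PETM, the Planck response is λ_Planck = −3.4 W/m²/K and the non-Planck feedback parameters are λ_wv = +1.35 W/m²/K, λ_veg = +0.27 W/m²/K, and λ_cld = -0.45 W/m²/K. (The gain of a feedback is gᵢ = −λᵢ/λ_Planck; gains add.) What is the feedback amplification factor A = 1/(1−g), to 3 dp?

1.525

Convert to gains: g_wv = 1.35/3.4 = 0.3971; g_veg = 0.27/3.4 = 0.07941; g_cld = -0.45/3.4 = -0.1324.
Total gain g = 0.34411.
A = 1/(1 − 0.34411) = 1.525.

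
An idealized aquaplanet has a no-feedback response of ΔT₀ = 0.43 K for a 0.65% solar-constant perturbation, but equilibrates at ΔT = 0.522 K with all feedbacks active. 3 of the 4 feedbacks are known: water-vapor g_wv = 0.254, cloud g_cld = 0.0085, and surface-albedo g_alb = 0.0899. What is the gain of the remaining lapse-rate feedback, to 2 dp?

Amplification A = ΔT/ΔT₀ = 0.522/0.43 = 1.214.
Total gain g = 1 − 1/A = 1 − 1/1.214 = 0.1763.
Known gains sum to 0.254 + 0.0085 + 0.0899 = 0.3524.
g_lr = 0.1763 − 0.3524 = -0.18.

-0.18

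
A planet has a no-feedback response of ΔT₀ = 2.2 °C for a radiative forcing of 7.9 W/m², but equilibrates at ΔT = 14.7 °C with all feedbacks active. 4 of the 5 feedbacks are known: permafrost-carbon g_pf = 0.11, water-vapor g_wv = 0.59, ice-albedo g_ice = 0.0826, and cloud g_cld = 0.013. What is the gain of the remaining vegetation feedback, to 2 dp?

0.05

Amplification A = ΔT/ΔT₀ = 14.7/2.2 = 6.682.
Total gain g = 1 − 1/A = 1 − 1/6.682 = 0.8503.
Known gains sum to 0.11 + 0.59 + 0.0826 + 0.013 = 0.7956.
g_veg = 0.8503 − 0.7956 = 0.05.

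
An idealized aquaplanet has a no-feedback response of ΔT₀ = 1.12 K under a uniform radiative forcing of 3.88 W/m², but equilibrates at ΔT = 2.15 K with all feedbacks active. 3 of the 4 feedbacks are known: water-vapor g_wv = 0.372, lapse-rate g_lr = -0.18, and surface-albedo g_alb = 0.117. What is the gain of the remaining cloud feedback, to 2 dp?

Amplification A = ΔT/ΔT₀ = 2.15/1.12 = 1.92.
Total gain g = 1 − 1/A = 1 − 1/1.92 = 0.4792.
Known gains sum to 0.372 − 0.18 + 0.117 = 0.309.
g_cld = 0.4792 − 0.309 = 0.17.

0.17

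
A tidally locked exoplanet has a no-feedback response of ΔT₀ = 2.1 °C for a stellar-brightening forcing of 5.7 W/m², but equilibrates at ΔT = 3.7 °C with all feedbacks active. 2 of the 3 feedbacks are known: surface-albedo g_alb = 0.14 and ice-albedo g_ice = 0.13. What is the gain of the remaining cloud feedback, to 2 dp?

0.16

Amplification A = ΔT/ΔT₀ = 3.7/2.1 = 1.762.
Total gain g = 1 − 1/A = 1 − 1/1.762 = 0.4325.
Known gains sum to 0.14 + 0.13 = 0.27.
g_cld = 0.4325 − 0.27 = 0.16.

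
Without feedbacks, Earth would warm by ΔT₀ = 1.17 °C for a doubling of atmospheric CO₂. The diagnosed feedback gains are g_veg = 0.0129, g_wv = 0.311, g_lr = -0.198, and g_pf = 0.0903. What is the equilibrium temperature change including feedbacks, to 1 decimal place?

1.5 °C

Total gain g = 0.0129 + 0.311 − 0.198 + 0.0903 = 0.2162.
Amplification A = 1/(1 − 0.2162) = 1.276.
ΔT = 1.17 × 1.276 = 1.5 °C.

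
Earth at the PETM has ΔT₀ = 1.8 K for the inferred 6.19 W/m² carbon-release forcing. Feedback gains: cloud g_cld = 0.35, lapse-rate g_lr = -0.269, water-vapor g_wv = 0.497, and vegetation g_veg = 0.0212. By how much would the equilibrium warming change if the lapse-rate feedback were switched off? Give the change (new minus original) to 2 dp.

Original: g = 0.5992, ΔT = 1.8/(1−0.5992) = 4.4910 K.
Without lapse-rate: g' = 0.8682, ΔT' = 1.8/(1−0.8682) = 13.6571 K.
Change = 13.6571 − 4.4910 = 9.17 K.

9.17 K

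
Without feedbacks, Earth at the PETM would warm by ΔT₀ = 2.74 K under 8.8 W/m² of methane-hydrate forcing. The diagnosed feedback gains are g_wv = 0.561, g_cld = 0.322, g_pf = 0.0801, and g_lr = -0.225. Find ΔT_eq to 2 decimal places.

10.46 K

Total gain g = 0.561 + 0.322 + 0.0801 − 0.225 = 0.7381.
Amplification A = 1/(1 − 0.7381) = 3.818.
ΔT = 2.74 × 3.818 = 10.46 K.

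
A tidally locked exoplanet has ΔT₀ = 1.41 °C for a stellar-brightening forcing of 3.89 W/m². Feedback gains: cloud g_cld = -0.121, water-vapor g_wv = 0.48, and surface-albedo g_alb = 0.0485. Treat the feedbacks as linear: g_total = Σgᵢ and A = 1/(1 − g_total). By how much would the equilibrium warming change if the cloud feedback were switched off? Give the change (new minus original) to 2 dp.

0.61 °C

Original: g = 0.4075, ΔT = 1.41/(1−0.4075) = 2.3797 °C.
Without cloud: g' = 0.5285, ΔT' = 1.41/(1−0.5285) = 2.9905 °C.
Change = 2.9905 − 2.3797 = 0.61 °C.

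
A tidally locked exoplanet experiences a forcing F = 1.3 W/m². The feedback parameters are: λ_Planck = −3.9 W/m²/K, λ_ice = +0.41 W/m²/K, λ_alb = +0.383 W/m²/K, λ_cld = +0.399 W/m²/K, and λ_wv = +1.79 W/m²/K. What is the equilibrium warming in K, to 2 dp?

Net feedback parameter λ = (−3.9) + (+0.41) + (+0.383) + (+0.399) + (+1.79) = -0.918 W/m²/K.
ΔT = −F/λ = −1.3/(-0.918) = 1.42 K.

1.42 K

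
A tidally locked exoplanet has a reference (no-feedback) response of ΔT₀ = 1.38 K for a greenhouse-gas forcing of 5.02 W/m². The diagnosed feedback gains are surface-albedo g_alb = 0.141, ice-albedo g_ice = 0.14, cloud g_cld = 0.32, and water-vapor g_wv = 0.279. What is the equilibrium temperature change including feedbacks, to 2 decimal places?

Total gain g = 0.141 + 0.14 + 0.32 + 0.279 = 0.88.
Amplification A = 1/(1 − 0.88) = 8.333.
ΔT = 1.38 × 8.333 = 11.50 K.

11.50 K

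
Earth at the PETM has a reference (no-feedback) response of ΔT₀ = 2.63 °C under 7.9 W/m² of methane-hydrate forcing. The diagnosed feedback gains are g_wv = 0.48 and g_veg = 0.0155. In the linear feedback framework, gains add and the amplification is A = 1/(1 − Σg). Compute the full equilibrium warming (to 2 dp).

5.21 °C

Total gain g = 0.48 + 0.0155 = 0.4955.
Amplification A = 1/(1 − 0.4955) = 1.982.
ΔT = 2.63 × 1.982 = 5.21 °C.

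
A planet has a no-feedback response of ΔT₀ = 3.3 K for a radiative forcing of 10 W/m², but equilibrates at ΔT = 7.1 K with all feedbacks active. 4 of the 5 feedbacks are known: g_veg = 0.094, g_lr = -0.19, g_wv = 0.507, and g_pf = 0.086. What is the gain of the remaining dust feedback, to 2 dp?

0.04

Amplification A = ΔT/ΔT₀ = 7.1/3.3 = 2.152.
Total gain g = 1 − 1/A = 1 − 1/2.152 = 0.5353.
Known gains sum to 0.094 − 0.19 + 0.507 + 0.086 = 0.497.
g_dust = 0.5353 − 0.497 = 0.04.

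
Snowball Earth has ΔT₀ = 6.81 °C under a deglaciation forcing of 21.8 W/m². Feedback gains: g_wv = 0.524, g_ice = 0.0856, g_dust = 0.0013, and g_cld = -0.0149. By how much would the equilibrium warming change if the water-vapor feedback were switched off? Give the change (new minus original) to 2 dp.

-9.52 °C

Original: g = 0.596, ΔT = 6.81/(1−0.596) = 16.8564 °C.
Without water-vapor: g' = 0.072, ΔT' = 6.81/(1−0.072) = 7.3384 °C.
Change = 7.3384 − 16.8564 = -9.52 °C.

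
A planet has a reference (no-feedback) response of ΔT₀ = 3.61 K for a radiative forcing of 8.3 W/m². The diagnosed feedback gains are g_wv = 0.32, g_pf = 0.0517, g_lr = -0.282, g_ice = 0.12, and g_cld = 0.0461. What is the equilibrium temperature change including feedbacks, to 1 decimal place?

Total gain g = 0.32 + 0.0517 − 0.282 + 0.12 + 0.0461 = 0.2558.
Amplification A = 1/(1 − 0.2558) = 1.344.
ΔT = 3.61 × 1.344 = 4.9 K.

4.9 K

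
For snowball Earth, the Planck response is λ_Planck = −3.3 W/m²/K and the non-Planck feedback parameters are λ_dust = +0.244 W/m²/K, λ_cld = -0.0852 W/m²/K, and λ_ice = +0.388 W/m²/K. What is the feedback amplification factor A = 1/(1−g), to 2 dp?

1.20

Convert to gains: g_dust = 0.244/3.3 = 0.07394; g_cld = -0.0852/3.3 = -0.02582; g_ice = 0.388/3.3 = 0.1176.
Total gain g = 0.16572.
A = 1/(1 − 0.16572) = 1.20.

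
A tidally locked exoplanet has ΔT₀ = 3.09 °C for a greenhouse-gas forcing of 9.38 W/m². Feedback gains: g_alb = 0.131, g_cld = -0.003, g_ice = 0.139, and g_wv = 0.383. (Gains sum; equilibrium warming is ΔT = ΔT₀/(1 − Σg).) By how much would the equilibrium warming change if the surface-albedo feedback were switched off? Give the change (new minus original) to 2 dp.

Original: g = 0.65, ΔT = 3.09/(1−0.65) = 8.8286 °C.
Without surface-albedo: g' = 0.519, ΔT' = 3.09/(1−0.519) = 6.4241 °C.
Change = 6.4241 − 8.8286 = -2.40 °C.

-2.40 °C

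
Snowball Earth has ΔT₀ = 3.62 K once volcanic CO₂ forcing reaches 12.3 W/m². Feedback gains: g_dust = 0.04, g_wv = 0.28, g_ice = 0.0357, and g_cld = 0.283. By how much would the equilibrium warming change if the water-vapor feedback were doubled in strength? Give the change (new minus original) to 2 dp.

34.51 K

Original: g = 0.6387, ΔT = 3.62/(1−0.6387) = 10.0194 K.
With doubled water-vapor: g' = 0.9187, ΔT' = 3.62/(1−0.9187) = 44.5264 K.
Change = 44.5264 − 10.0194 = 34.51 K.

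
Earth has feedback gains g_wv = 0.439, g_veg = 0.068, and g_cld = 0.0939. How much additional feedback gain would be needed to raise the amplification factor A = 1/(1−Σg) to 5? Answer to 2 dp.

Current total gain = 0.6009.
Target gain for A = 5: g* = 1 − 1/5 = 0.8.
Additional gain needed = 0.8 − 0.6009 = 0.20.

0.20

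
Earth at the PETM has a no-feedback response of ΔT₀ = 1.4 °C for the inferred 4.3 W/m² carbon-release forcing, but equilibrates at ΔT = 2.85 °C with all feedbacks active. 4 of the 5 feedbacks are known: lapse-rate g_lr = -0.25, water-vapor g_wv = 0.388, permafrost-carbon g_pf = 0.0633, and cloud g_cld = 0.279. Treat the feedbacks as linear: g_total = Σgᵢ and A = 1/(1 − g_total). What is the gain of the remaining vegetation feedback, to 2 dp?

Amplification A = ΔT/ΔT₀ = 2.85/1.4 = 2.036.
Total gain g = 1 − 1/A = 1 − 1/2.036 = 0.5088.
Known gains sum to -0.25 + 0.388 + 0.0633 + 0.279 = 0.4803.
g_veg = 0.5088 − 0.4803 = 0.03.

0.03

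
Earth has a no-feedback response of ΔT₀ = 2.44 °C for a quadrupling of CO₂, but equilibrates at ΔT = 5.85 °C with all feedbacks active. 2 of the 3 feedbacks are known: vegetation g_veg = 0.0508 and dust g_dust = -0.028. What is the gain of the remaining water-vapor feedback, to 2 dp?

Amplification A = ΔT/ΔT₀ = 5.85/2.44 = 2.398.
Total gain g = 1 − 1/A = 1 − 1/2.398 = 0.583.
Known gains sum to 0.0508 − 0.028 = 0.0228.
g_wv = 0.583 − 0.0228 = 0.56.

0.56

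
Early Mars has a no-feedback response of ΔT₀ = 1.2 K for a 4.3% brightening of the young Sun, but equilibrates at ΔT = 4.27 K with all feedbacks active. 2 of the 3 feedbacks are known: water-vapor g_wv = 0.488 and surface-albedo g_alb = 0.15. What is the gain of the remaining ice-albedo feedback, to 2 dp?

0.08

Amplification A = ΔT/ΔT₀ = 4.27/1.2 = 3.558.
Total gain g = 1 − 1/A = 1 − 1/3.558 = 0.7189.
Known gains sum to 0.488 + 0.15 = 0.638.
g_ice = 0.7189 − 0.638 = 0.08.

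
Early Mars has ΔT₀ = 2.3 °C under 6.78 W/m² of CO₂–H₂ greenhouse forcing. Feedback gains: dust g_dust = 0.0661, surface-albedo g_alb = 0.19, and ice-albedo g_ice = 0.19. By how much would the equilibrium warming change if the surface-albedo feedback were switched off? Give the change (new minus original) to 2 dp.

Original: g = 0.4461, ΔT = 2.3/(1−0.4461) = 4.1524 °C.
Without surface-albedo: g' = 0.2561, ΔT' = 2.3/(1−0.2561) = 3.0918 °C.
Change = 3.0918 − 4.1524 = -1.06 °C.

-1.06 °C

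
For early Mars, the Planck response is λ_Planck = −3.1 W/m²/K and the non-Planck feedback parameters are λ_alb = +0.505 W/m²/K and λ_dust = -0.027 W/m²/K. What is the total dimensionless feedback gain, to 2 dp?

Convert to gains: g_alb = 0.505/3.1 = 0.1629; g_dust = -0.027/3.1 = -0.00871.
Total gain g = 0.15419.

0.15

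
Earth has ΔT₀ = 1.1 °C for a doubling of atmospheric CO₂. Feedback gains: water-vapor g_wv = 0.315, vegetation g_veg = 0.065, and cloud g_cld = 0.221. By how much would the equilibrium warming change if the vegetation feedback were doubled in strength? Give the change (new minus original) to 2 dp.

0.54 °C

Original: g = 0.601, ΔT = 1.1/(1−0.601) = 2.7569 °C.
With doubled vegetation: g' = 0.666, ΔT' = 1.1/(1−0.666) = 3.2934 °C.
Change = 3.2934 − 2.7569 = 0.54 °C.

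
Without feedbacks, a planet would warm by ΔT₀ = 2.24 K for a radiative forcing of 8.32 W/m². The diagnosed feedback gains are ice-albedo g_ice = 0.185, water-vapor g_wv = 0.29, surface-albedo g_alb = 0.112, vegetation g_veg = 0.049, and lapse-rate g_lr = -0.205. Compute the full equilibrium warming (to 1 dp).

3.9 K

Total gain g = 0.185 + 0.29 + 0.112 + 0.049 − 0.205 = 0.431.
Amplification A = 1/(1 − 0.431) = 1.757.
ΔT = 2.24 × 1.757 = 3.9 K.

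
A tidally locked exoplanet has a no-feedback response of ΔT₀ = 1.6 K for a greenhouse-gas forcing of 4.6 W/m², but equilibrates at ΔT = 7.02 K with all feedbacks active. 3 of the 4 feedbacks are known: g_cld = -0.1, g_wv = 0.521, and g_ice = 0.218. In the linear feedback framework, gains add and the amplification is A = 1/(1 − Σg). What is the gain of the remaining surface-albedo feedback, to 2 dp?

Amplification A = ΔT/ΔT₀ = 7.02/1.6 = 4.387.
Total gain g = 1 − 1/A = 1 − 1/4.387 = 0.7721.
Known gains sum to -0.1 + 0.521 + 0.218 = 0.639.
g_alb = 0.7721 − 0.639 = 0.13.

0.13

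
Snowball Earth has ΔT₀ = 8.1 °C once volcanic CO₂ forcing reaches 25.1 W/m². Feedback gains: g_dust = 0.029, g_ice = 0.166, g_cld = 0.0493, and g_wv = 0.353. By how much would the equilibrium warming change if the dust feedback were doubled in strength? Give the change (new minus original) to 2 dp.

1.56 °C

Original: g = 0.5973, ΔT = 8.1/(1−0.5973) = 20.1142 °C.
With doubled dust: g' = 0.6263, ΔT' = 8.1/(1−0.6263) = 21.6751 °C.
Change = 21.6751 − 20.1142 = 1.56 °C.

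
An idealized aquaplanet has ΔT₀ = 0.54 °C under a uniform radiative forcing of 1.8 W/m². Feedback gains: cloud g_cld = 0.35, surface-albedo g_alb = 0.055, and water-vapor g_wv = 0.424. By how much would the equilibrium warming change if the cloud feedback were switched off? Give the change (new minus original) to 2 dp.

Original: g = 0.829, ΔT = 0.54/(1−0.829) = 3.1579 °C.
Without cloud: g' = 0.479, ΔT' = 0.54/(1−0.479) = 1.0365 °C.
Change = 1.0365 − 3.1579 = -2.12 °C.

-2.12 °C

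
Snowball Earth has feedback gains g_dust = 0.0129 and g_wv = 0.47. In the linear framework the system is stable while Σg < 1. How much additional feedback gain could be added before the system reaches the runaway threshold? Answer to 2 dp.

0.52

Current total gain = 0.0129 + 0.47 = 0.4829.
Margin to runaway = 1 − 0.4829 = 0.52.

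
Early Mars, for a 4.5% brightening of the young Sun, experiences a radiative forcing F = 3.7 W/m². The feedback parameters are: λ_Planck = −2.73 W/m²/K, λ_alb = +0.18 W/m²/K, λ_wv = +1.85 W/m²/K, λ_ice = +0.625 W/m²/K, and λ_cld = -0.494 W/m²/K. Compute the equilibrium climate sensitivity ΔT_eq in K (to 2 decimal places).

6.50 K

Net feedback parameter λ = (−2.73) + (+0.18) + (+1.85) + (+0.625) + (-0.494) = -0.569 W/m²/K.
ΔT = −F/λ = −3.7/(-0.569) = 6.50 K.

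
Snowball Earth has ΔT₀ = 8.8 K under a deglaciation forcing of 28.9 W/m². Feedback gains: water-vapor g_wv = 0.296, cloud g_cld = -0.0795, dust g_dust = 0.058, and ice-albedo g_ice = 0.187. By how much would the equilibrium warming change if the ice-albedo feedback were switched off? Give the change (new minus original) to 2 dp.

-4.21 K

Original: g = 0.4615, ΔT = 8.8/(1−0.4615) = 16.3417 K.
Without ice-albedo: g' = 0.2745, ΔT' = 8.8/(1−0.2745) = 12.1296 K.
Change = 12.1296 − 16.3417 = -4.21 K.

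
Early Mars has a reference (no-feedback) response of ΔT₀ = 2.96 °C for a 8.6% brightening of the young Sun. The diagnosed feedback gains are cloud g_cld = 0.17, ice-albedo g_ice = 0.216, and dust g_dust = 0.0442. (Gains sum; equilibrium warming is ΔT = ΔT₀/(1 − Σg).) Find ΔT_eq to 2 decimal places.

5.19 °C

Total gain g = 0.17 + 0.216 + 0.0442 = 0.4302.
Amplification A = 1/(1 − 0.4302) = 1.755.
ΔT = 2.96 × 1.755 = 5.19 °C.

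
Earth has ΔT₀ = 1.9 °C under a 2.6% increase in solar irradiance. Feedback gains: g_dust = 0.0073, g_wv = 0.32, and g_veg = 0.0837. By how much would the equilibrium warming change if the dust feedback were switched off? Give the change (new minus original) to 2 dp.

Original: g = 0.411, ΔT = 1.9/(1−0.411) = 3.2258 °C.
Without dust: g' = 0.4037, ΔT' = 1.9/(1−0.4037) = 3.1863 °C.
Change = 3.1863 − 3.2258 = -0.04 °C.

-0.04 °C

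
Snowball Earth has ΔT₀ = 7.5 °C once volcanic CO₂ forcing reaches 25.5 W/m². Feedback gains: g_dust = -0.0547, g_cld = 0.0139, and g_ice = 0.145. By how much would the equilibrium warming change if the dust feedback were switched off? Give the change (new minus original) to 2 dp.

Original: g = 0.1042, ΔT = 7.5/(1−0.1042) = 8.3724 °C.
Without dust: g' = 0.1589, ΔT' = 7.5/(1−0.1589) = 8.9169 °C.
Change = 8.9169 − 8.3724 = 0.54 °C.

0.54 °C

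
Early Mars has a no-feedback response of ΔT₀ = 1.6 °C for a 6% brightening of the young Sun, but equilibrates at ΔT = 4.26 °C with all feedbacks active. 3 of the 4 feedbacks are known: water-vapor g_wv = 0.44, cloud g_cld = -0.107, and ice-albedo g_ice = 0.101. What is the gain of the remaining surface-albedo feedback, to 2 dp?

0.19

Amplification A = ΔT/ΔT₀ = 4.26/1.6 = 2.662.
Total gain g = 1 − 1/A = 1 − 1/2.662 = 0.6243.
Known gains sum to 0.44 − 0.107 + 0.101 = 0.434.
g_alb = 0.6243 − 0.434 = 0.19.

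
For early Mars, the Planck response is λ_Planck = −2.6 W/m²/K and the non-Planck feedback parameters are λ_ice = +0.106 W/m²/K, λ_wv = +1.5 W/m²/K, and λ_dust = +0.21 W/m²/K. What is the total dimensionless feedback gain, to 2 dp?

Convert to gains: g_ice = 0.106/2.6 = 0.04077; g_wv = 1.5/2.6 = 0.5769; g_dust = 0.21/2.6 = 0.08077.
Total gain g = 0.69844.

0.70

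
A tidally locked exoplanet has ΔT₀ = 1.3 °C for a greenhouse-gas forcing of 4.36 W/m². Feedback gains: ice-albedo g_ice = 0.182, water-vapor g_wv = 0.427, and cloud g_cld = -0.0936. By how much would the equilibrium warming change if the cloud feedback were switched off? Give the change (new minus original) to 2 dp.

Original: g = 0.5154, ΔT = 1.3/(1−0.5154) = 2.6826 °C.
Without cloud: g' = 0.609, ΔT' = 1.3/(1−0.609) = 3.3248 °C.
Change = 3.3248 − 2.6826 = 0.64 °C.

0.64 °C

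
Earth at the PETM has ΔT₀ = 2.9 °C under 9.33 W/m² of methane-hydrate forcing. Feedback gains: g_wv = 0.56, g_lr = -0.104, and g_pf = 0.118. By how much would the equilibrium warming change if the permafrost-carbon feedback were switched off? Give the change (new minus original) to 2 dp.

Original: g = 0.574, ΔT = 2.9/(1−0.574) = 6.8075 °C.
Without permafrost-carbon: g' = 0.456, ΔT' = 2.9/(1−0.456) = 5.3309 °C.
Change = 5.3309 − 6.8075 = -1.48 °C.

-1.48 °C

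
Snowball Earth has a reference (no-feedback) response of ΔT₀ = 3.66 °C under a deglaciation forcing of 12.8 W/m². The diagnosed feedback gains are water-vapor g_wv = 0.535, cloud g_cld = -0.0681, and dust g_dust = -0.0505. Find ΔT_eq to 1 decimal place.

Total gain g = 0.535 − 0.0681 − 0.0505 = 0.4164.
Amplification A = 1/(1 − 0.4164) = 1.714.
ΔT = 3.66 × 1.714 = 6.3 °C.

6.3 °C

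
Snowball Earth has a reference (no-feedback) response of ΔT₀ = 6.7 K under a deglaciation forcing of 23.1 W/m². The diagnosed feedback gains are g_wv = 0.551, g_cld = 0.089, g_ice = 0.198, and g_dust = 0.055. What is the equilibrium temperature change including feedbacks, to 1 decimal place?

62.6 K

Total gain g = 0.551 + 0.089 + 0.198 + 0.055 = 0.893.
Amplification A = 1/(1 − 0.893) = 9.346.
ΔT = 6.7 × 9.346 = 62.6 K.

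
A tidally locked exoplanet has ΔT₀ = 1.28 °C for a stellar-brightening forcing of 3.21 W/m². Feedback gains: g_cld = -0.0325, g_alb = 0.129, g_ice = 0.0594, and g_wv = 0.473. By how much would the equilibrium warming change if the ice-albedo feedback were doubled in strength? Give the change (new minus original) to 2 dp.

0.66 °C

Original: g = 0.6289, ΔT = 1.28/(1−0.6289) = 3.4492 °C.
With doubled ice-albedo: g' = 0.6883, ΔT' = 1.28/(1−0.6883) = 4.1065 °C.
Change = 4.1065 − 3.4492 = 0.66 °C.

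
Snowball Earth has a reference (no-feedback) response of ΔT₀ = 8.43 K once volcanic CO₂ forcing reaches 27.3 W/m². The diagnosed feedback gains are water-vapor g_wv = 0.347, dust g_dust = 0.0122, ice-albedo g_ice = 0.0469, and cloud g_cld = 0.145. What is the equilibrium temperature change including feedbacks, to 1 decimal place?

Total gain g = 0.347 + 0.0122 + 0.0469 + 0.145 = 0.5511.
Amplification A = 1/(1 − 0.5511) = 2.228.
ΔT = 8.43 × 2.228 = 18.8 K.

18.8 K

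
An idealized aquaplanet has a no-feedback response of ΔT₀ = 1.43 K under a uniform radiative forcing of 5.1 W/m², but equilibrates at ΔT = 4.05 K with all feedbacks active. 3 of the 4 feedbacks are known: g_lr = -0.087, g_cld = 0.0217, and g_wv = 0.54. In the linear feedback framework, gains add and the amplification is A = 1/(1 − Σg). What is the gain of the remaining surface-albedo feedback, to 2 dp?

0.17

Amplification A = ΔT/ΔT₀ = 4.05/1.43 = 2.832.
Total gain g = 1 − 1/A = 1 − 1/2.832 = 0.6469.
Known gains sum to -0.087 + 0.0217 + 0.54 = 0.4747.
g_alb = 0.6469 − 0.4747 = 0.17.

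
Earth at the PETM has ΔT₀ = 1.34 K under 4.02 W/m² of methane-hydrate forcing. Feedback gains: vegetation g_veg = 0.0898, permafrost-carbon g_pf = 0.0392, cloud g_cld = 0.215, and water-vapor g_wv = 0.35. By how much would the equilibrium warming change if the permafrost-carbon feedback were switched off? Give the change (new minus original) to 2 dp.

Original: g = 0.694, ΔT = 1.34/(1−0.694) = 4.3791 K.
Without permafrost-carbon: g' = 0.6548, ΔT' = 1.34/(1−0.6548) = 3.8818 K.
Change = 3.8818 − 4.3791 = -0.50 K.

-0.50 K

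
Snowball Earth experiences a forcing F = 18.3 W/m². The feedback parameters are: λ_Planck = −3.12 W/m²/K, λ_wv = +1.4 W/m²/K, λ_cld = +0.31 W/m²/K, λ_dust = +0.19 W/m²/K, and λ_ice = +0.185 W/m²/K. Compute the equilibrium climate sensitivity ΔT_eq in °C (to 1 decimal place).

17.7 °C

Net feedback parameter λ = (−3.12) + (+1.4) + (+0.31) + (+0.19) + (+0.185) = -1.035 W/m²/K.
ΔT = −F/λ = −18.3/(-1.035) = 17.7 °C.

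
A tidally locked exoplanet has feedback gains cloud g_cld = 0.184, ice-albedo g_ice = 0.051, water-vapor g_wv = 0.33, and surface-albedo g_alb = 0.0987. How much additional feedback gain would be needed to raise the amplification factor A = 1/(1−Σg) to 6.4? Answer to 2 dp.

Current total gain = 0.6637.
Target gain for A = 6.4: g* = 1 − 1/6.4 = 0.8438.
Additional gain needed = 0.8438 − 0.6637 = 0.18.

0.18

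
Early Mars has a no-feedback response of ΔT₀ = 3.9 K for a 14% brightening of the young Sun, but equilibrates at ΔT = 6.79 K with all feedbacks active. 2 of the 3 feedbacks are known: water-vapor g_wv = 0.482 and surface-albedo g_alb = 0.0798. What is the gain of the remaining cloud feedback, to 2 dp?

-0.14

Amplification A = ΔT/ΔT₀ = 6.79/3.9 = 1.741.
Total gain g = 1 − 1/A = 1 − 1/1.741 = 0.4256.
Known gains sum to 0.482 + 0.0798 = 0.5618.
g_cld = 0.4256 − 0.5618 = -0.14.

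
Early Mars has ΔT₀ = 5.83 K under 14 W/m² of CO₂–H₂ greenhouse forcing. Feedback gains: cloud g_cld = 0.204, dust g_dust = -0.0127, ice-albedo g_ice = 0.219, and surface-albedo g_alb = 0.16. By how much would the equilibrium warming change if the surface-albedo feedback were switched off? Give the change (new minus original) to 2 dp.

Original: g = 0.5703, ΔT = 5.83/(1−0.5703) = 13.5676 K.
Without surface-albedo: g' = 0.4103, ΔT' = 5.83/(1−0.4103) = 9.8864 K.
Change = 9.8864 − 13.5676 = -3.68 K.

-3.68 K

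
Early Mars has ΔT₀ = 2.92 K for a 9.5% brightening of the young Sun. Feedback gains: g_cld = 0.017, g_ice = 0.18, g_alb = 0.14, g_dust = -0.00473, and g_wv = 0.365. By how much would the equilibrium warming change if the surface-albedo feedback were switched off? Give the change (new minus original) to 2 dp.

-3.05 K

Original: g = 0.69727, ΔT = 2.92/(1−0.69727) = 9.6456 K.
Without surface-albedo: g' = 0.55727, ΔT' = 2.92/(1−0.55727) = 6.5954 K.
Change = 6.5954 − 9.6456 = -3.05 K.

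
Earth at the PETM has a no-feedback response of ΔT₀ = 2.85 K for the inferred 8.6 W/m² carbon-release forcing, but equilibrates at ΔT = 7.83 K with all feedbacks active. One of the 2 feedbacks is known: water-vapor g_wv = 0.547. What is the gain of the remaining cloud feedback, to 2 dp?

Amplification A = ΔT/ΔT₀ = 7.83/2.85 = 2.747.
Total gain g = 1 − 1/A = 1 − 1/2.747 = 0.636.
The known gain is 0.547.
g_cld = 0.636 − 0.547 = 0.09.

0.09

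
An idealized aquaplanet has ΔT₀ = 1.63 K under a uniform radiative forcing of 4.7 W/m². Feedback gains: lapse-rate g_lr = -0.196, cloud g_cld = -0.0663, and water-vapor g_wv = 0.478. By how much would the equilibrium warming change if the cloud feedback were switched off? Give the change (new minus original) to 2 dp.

0.19 K

Original: g = 0.2157, ΔT = 1.63/(1−0.2157) = 2.0783 K.
Without cloud: g' = 0.282, ΔT' = 1.63/(1−0.282) = 2.2702 K.
Change = 2.2702 − 2.0783 = 0.19 K.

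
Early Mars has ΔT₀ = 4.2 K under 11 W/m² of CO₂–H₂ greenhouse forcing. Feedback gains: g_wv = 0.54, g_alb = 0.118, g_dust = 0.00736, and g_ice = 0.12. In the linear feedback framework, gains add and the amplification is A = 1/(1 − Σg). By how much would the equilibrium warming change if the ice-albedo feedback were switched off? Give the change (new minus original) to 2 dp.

Original: g = 0.78536, ΔT = 4.2/(1−0.78536) = 19.5676 K.
Without ice-albedo: g' = 0.66536, ΔT' = 4.2/(1−0.66536) = 12.5508 K.
Change = 12.5508 − 19.5676 = -7.02 K.

-7.02 K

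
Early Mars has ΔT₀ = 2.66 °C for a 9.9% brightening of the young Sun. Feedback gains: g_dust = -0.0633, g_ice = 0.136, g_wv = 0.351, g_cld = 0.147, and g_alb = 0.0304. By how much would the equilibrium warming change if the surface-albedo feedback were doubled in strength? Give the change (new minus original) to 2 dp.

0.55 °C

Original: g = 0.6011, ΔT = 2.66/(1−0.6011) = 6.6683 °C.
With doubled surface-albedo: g' = 0.6315, ΔT' = 2.66/(1−0.6315) = 7.2185 °C.
Change = 7.2185 − 6.6683 = 0.55 °C.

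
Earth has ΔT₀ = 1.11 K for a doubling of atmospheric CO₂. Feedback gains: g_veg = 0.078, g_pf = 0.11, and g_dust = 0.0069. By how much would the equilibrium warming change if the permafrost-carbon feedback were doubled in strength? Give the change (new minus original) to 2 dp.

Original: g = 0.1949, ΔT = 1.11/(1−0.1949) = 1.3787 K.
With doubled permafrost-carbon: g' = 0.3049, ΔT' = 1.11/(1−0.3049) = 1.5969 K.
Change = 1.5969 − 1.3787 = 0.22 K.

0.22 K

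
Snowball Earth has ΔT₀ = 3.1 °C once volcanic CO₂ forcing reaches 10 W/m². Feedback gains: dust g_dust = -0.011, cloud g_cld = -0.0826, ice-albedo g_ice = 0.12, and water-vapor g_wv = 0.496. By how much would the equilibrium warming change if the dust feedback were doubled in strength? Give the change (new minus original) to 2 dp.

-0.15 °C

Original: g = 0.5224, ΔT = 3.1/(1−0.5224) = 6.4908 °C.
With doubled dust: g' = 0.5114, ΔT' = 3.1/(1−0.5114) = 6.3447 °C.
Change = 6.3447 − 6.4908 = -0.15 °C.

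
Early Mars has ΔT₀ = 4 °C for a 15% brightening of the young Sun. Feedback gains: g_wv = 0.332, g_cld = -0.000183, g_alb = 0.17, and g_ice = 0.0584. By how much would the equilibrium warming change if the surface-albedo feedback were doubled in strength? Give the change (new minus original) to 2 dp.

5.73 °C

Original: g = 0.560217, ΔT = 4/(1−0.560217) = 9.0954 °C.
With doubled surface-albedo: g' = 0.730217, ΔT' = 4/(1−0.730217) = 14.8267 °C.
Change = 14.8267 − 9.0954 = 5.73 °C.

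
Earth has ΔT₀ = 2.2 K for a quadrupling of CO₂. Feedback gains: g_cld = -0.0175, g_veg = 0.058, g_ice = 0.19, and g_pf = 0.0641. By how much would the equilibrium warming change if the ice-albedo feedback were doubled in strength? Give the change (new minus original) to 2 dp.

1.15 K

Original: g = 0.2946, ΔT = 2.2/(1−0.2946) = 3.1188 K.
With doubled ice-albedo: g' = 0.4846, ΔT' = 2.2/(1−0.4846) = 4.2685 K.
Change = 4.2685 − 3.1188 = 1.15 K.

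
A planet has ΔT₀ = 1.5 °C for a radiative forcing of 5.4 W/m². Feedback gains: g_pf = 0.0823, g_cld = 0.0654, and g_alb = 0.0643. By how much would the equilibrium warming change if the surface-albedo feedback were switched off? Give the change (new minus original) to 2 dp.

-0.14 °C

Original: g = 0.212, ΔT = 1.5/(1−0.212) = 1.9036 °C.
Without surface-albedo: g' = 0.1477, ΔT' = 1.5/(1−0.1477) = 1.7599 °C.
Change = 1.7599 − 1.9036 = -0.14 °C.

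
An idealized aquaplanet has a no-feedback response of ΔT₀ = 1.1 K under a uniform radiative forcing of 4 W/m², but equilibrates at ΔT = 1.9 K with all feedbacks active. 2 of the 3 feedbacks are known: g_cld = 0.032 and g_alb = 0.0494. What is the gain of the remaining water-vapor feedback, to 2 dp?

Amplification A = ΔT/ΔT₀ = 1.9/1.1 = 1.727.
Total gain g = 1 − 1/A = 1 − 1/1.727 = 0.421.
Known gains sum to 0.032 + 0.0494 = 0.0814.
g_wv = 0.421 − 0.0814 = 0.34.

0.34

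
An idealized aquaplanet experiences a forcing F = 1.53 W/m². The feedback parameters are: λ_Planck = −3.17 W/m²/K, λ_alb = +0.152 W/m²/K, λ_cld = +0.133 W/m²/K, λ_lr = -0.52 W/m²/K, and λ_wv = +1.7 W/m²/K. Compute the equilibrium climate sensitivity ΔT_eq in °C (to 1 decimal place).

0.9 °C

Net feedback parameter λ = (−3.17) + (+0.152) + (+0.133) + (-0.52) + (+1.7) = -1.705 W/m²/K.
ΔT = −F/λ = −1.53/(-1.705) = 0.9 °C.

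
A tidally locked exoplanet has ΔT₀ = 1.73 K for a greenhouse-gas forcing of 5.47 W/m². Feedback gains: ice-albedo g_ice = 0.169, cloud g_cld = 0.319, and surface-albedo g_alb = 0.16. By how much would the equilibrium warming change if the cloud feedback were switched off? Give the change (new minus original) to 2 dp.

-2.34 K

Original: g = 0.648, ΔT = 1.73/(1−0.648) = 4.9148 K.
Without cloud: g' = 0.329, ΔT' = 1.73/(1−0.329) = 2.5782 K.
Change = 2.5782 − 4.9148 = -2.34 K.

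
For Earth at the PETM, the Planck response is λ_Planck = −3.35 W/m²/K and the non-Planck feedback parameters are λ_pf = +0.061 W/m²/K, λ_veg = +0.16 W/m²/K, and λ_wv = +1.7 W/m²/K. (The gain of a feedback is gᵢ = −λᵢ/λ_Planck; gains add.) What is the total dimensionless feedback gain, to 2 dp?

0.57

Convert to gains: g_pf = 0.061/3.35 = 0.01821; g_veg = 0.16/3.35 = 0.04776; g_wv = 1.7/3.35 = 0.5075.
Total gain g = 0.57347.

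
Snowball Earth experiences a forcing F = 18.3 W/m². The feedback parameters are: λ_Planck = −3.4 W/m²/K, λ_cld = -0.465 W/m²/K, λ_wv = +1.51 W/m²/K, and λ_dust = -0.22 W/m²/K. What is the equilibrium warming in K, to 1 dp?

Net feedback parameter λ = (−3.4) + (-0.465) + (+1.51) + (-0.22) = -2.575 W/m²/K.
ΔT = −F/λ = −18.3/(-2.575) = 7.1 K.

7.1 K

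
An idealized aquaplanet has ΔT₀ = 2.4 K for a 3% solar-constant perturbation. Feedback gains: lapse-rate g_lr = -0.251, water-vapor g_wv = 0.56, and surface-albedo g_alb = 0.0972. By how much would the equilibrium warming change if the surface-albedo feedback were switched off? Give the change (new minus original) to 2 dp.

-0.57 K

Original: g = 0.4062, ΔT = 2.4/(1−0.4062) = 4.0418 K.
Without surface-albedo: g' = 0.309, ΔT' = 2.4/(1−0.309) = 3.4732 K.
Change = 3.4732 − 4.0418 = -0.57 K.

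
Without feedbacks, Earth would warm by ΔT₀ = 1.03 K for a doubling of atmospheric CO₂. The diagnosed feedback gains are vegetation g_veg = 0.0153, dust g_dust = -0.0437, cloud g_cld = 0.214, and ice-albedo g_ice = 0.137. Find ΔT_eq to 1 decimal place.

Total gain g = 0.0153 − 0.0437 + 0.214 + 0.137 = 0.3226.
Amplification A = 1/(1 − 0.3226) = 1.476.
ΔT = 1.03 × 1.476 = 1.5 K.

1.5 K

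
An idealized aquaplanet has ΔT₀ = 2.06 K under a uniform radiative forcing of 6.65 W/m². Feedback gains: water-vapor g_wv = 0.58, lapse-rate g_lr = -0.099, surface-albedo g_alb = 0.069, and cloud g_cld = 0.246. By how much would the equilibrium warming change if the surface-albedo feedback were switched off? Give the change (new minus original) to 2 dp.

-2.55 K

Original: g = 0.796, ΔT = 2.06/(1−0.796) = 10.0980 K.
Without surface-albedo: g' = 0.727, ΔT' = 2.06/(1−0.727) = 7.5458 K.
Change = 7.5458 − 10.0980 = -2.55 K.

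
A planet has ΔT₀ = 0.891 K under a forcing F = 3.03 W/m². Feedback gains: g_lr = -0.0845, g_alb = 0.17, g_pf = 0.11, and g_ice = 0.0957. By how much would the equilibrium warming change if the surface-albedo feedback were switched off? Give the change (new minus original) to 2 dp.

-0.24 K

Original: g = 0.2912, ΔT = 0.891/(1−0.2912) = 1.2571 K.
Without surface-albedo: g' = 0.1212, ΔT' = 0.891/(1−0.1212) = 1.0139 K.
Change = 1.0139 − 1.2571 = -0.24 K.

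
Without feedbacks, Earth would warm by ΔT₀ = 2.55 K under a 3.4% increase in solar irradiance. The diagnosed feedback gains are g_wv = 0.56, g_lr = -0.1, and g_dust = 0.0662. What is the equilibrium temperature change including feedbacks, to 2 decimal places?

5.38 K

Total gain g = 0.56 − 0.1 + 0.0662 = 0.5262.
Amplification A = 1/(1 − 0.5262) = 2.111.
ΔT = 2.55 × 2.111 = 5.38 K.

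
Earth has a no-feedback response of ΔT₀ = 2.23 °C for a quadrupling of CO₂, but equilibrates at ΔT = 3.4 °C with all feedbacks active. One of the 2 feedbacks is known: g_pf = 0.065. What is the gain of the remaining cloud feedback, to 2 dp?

Amplification A = ΔT/ΔT₀ = 3.4/2.23 = 1.525.
Total gain g = 1 − 1/A = 1 − 1/1.525 = 0.3443.
The known gain is 0.065.
g_cld = 0.3443 − 0.065 = 0.28.

0.28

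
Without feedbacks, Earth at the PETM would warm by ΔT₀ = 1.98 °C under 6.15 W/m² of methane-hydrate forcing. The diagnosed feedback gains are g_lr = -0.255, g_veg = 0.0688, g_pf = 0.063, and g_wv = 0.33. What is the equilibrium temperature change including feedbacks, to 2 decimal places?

2.50 °C

Total gain g = -0.255 + 0.0688 + 0.063 + 0.33 = 0.2068.
Amplification A = 1/(1 − 0.2068) = 1.261.
ΔT = 1.98 × 1.261 = 2.50 °C.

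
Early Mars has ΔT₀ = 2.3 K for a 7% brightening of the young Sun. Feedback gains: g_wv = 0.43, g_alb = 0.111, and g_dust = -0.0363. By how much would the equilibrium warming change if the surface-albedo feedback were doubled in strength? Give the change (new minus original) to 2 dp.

1.34 K

Original: g = 0.5047, ΔT = 2.3/(1−0.5047) = 4.6437 K.
With doubled surface-albedo: g' = 0.6157, ΔT' = 2.3/(1−0.6157) = 5.9849 K.
Change = 5.9849 − 4.6437 = 1.34 K.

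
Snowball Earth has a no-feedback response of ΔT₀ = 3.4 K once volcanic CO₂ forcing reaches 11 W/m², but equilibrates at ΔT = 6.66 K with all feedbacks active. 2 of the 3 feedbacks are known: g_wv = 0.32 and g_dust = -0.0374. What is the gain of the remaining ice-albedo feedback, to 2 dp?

Amplification A = ΔT/ΔT₀ = 6.66/3.4 = 1.959.
Total gain g = 1 − 1/A = 1 − 1/1.959 = 0.4895.
Known gains sum to 0.32 − 0.0374 = 0.2826.
g_ice = 0.4895 − 0.2826 = 0.21.

0.21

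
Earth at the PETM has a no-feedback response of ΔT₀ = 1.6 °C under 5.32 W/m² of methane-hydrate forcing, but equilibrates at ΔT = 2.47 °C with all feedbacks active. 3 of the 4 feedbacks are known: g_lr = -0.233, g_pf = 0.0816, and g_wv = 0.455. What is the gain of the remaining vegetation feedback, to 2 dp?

0.05

Amplification A = ΔT/ΔT₀ = 2.47/1.6 = 1.544.
Total gain g = 1 − 1/A = 1 − 1/1.544 = 0.3523.
Known gains sum to -0.233 + 0.0816 + 0.455 = 0.3036.
g_veg = 0.3523 − 0.3036 = 0.05.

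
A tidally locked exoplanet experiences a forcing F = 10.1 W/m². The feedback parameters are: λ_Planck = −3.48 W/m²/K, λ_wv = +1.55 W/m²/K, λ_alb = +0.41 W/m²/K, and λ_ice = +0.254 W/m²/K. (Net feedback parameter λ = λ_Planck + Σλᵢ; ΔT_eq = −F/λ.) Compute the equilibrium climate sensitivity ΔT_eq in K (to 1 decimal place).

Net feedback parameter λ = (−3.48) + (+1.55) + (+0.41) + (+0.254) = -1.266 W/m²/K.
ΔT = −F/λ = −10.1/(-1.266) = 8.0 K.

8.0 K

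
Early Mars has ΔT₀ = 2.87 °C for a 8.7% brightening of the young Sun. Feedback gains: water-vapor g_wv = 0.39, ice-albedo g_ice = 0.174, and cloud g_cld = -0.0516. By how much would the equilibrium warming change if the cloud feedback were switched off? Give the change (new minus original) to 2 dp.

Original: g = 0.5124, ΔT = 2.87/(1−0.5124) = 5.8860 °C.
Without cloud: g' = 0.564, ΔT' = 2.87/(1−0.564) = 6.5826 °C.
Change = 6.5826 − 5.8860 = 0.70 °C.

0.70 °C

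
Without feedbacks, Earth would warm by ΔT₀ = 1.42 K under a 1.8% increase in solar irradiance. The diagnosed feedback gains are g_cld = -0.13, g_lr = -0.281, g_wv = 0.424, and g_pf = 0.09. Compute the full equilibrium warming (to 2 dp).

1.58 K

Total gain g = -0.13 − 0.281 + 0.424 + 0.09 = 0.103.
Amplification A = 1/(1 − 0.103) = 1.115.
ΔT = 1.42 × 1.115 = 1.58 K.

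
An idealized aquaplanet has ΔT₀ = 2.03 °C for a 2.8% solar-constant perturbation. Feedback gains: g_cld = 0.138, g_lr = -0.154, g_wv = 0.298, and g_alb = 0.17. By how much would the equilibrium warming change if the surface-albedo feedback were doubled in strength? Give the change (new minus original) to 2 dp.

1.67 °C

Original: g = 0.452, ΔT = 2.03/(1−0.452) = 3.7044 °C.
With doubled surface-albedo: g' = 0.622, ΔT' = 2.03/(1−0.622) = 5.3704 °C.
Change = 5.3704 − 3.7044 = 1.67 °C.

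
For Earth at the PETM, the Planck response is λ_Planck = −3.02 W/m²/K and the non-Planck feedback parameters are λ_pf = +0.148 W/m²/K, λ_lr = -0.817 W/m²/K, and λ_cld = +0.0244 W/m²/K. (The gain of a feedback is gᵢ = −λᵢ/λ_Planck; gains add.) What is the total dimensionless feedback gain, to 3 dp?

-0.213

Convert to gains: g_pf = 0.148/3.02 = 0.04901; g_lr = -0.817/3.02 = -0.2705; g_cld = 0.0244/3.02 = 0.008079.
Total gain g = -0.213411.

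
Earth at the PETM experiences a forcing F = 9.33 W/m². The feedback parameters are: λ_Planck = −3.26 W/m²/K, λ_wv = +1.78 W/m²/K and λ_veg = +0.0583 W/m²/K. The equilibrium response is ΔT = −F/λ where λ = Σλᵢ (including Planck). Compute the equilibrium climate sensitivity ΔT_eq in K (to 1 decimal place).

6.6 K

Net feedback parameter λ = (−3.26) + (+1.78) + (+0.0583) = -1.4217 W/m²/K.
ΔT = −F/λ = −9.33/(-1.4217) = 6.6 K.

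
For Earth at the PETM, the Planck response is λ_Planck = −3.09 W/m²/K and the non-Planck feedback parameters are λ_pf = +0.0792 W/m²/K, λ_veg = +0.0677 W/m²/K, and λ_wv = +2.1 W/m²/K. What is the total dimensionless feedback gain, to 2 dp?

Convert to gains: g_pf = 0.0792/3.09 = 0.02563; g_veg = 0.0677/3.09 = 0.02191; g_wv = 2.1/3.09 = 0.6796.
Total gain g = 0.72714.

0.73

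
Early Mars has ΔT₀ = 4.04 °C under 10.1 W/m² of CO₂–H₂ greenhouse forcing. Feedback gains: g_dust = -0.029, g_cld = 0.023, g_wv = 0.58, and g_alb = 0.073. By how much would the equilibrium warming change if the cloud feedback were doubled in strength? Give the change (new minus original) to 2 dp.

0.80 °C

Original: g = 0.647, ΔT = 4.04/(1−0.647) = 11.4448 °C.
With doubled cloud: g' = 0.67, ΔT' = 4.04/(1−0.67) = 12.2424 °C.
Change = 12.2424 − 11.4448 = 0.80 °C.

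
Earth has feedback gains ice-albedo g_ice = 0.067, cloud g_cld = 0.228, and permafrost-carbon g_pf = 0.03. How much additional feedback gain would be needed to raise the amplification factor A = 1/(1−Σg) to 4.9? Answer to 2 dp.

0.47

Current total gain = 0.325.
Target gain for A = 4.9: g* = 1 − 1/4.9 = 0.7959.
Additional gain needed = 0.7959 − 0.325 = 0.47.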